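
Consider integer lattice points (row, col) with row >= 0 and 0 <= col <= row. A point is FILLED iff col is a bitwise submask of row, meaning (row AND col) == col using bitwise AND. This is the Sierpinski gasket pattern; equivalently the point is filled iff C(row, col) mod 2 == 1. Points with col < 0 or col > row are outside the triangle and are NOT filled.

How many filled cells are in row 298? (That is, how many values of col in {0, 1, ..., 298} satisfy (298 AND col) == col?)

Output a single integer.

Answer: 16

Derivation:
298 in binary = 100101010
popcount(298) = number of 1-bits in 100101010 = 4
A col c satisfies (298 AND c) == c iff every set bit of c is also set in 298; each of the 4 set bits of 298 can independently be on or off in c.
count = 2^4 = 16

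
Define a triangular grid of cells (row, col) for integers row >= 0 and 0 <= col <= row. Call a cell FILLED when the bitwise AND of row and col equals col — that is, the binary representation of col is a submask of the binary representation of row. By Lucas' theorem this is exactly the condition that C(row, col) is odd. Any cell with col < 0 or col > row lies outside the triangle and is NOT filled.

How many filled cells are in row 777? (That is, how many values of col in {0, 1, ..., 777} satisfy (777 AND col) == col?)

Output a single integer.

777 in binary = 1100001001
popcount(777) = number of 1-bits in 1100001001 = 4
A col c satisfies (777 AND c) == c iff every set bit of c is also set in 777; each of the 4 set bits of 777 can independently be on or off in c.
count = 2^4 = 16

Answer: 16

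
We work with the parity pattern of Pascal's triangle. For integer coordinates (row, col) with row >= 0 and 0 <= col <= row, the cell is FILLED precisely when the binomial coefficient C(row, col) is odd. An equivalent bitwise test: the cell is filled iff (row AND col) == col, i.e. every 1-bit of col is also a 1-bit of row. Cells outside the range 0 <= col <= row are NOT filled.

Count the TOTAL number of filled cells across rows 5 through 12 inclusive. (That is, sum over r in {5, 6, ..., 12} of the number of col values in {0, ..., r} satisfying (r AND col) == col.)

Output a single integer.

Answer: 38

Derivation:
r5=101 pc2: +4 =4
r6=110 pc2: +4 =8
r7=111 pc3: +8 =16
r8=1000 pc1: +2 =18
r9=1001 pc2: +4 =22
r10=1010 pc2: +4 =26
r11=1011 pc3: +8 =34
r12=1100 pc2: +4 =38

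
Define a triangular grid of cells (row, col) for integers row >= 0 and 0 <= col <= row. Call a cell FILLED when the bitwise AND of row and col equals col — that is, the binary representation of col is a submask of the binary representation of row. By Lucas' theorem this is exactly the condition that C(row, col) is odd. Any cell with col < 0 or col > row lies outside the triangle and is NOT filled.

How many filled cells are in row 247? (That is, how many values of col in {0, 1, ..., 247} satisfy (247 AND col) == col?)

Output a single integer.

247 in binary = 11110111
popcount(247) = number of 1-bits in 11110111 = 7
A col c satisfies (247 AND c) == c iff every set bit of c is also set in 247; each of the 7 set bits of 247 can independently be on or off in c.
count = 2^7 = 128

Answer: 128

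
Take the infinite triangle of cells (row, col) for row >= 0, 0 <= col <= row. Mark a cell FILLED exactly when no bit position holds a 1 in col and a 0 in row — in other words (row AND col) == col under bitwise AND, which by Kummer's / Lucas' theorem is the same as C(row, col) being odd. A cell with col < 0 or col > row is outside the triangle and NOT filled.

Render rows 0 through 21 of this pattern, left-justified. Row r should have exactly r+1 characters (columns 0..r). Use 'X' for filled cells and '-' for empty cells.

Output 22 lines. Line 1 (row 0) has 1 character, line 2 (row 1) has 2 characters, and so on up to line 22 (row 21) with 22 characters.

Answer: X
XX
X-X
XXXX
X---X
XX--XX
X-X-X-X
XXXXXXXX
X-------X
XX------XX
X-X-----X-X
XXXX----XXXX
X---X---X---X
XX--XX--XX--XX
X-X-X-X-X-X-X-X
XXXXXXXXXXXXXXXX
X---------------X
XX--------------XX
X-X-------------X-X
XXXX------------XXXX
X---X-----------X---X
XX--XX----------XX--XX

Derivation:
r0=0: X
r1=1: XX
r2=10: X-X
r3=11: XXXX
r4=100: X---X
r5=101: XX--XX
r6=110: X-X-X-X
r7=111: XXXXXXXX
r8=1000: X-------X
r9=1001: XX------XX
r10=1010: X-X-----X-X
r11=1011: XXXX----XXXX
r12=1100: X---X---X---X
r13=1101: XX--XX--XX--XX
r14=1110: X-X-X-X-X-X-X-X
r15=1111: XXXXXXXXXXXXXXXX
r16=10000: X---------------X
r17=10001: XX--------------XX
r18=10010: X-X-------------X-X
r19=10011: XXXX------------XXXX
r20=10100: X---X-----------X---X
r21=10101: XX--XX----------XX--XX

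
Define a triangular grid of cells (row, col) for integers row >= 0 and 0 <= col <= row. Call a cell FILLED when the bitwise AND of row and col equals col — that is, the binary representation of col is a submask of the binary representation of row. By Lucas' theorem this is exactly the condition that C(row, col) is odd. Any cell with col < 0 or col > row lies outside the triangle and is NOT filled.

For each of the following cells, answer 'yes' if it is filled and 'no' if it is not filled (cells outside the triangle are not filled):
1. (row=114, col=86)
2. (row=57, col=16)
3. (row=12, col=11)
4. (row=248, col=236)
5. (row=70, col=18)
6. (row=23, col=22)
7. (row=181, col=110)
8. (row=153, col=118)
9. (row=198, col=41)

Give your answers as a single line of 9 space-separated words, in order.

Answer: no yes no no no yes no no no

Derivation:
(114,86): row=0b1110010, col=0b1010110, row AND col = 0b1010010 = 82; 82 != 86 -> empty
(57,16): row=0b111001, col=0b10000, row AND col = 0b10000 = 16; 16 == 16 -> filled
(12,11): row=0b1100, col=0b1011, row AND col = 0b1000 = 8; 8 != 11 -> empty
(248,236): row=0b11111000, col=0b11101100, row AND col = 0b11101000 = 232; 232 != 236 -> empty
(70,18): row=0b1000110, col=0b10010, row AND col = 0b10 = 2; 2 != 18 -> empty
(23,22): row=0b10111, col=0b10110, row AND col = 0b10110 = 22; 22 == 22 -> filled
(181,110): row=0b10110101, col=0b1101110, row AND col = 0b100100 = 36; 36 != 110 -> empty
(153,118): row=0b10011001, col=0b1110110, row AND col = 0b10000 = 16; 16 != 118 -> empty
(198,41): row=0b11000110, col=0b101001, row AND col = 0b0 = 0; 0 != 41 -> empty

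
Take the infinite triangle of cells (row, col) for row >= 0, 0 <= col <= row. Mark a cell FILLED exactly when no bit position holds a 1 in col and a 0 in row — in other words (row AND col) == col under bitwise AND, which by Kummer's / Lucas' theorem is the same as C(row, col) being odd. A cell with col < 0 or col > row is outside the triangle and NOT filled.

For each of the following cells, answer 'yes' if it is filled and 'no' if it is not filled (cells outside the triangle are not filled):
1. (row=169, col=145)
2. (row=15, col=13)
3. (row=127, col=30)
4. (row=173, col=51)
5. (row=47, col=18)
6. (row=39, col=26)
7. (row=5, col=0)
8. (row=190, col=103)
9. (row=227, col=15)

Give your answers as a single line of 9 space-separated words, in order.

(169,145): row=0b10101001, col=0b10010001, row AND col = 0b10000001 = 129; 129 != 145 -> empty
(15,13): row=0b1111, col=0b1101, row AND col = 0b1101 = 13; 13 == 13 -> filled
(127,30): row=0b1111111, col=0b11110, row AND col = 0b11110 = 30; 30 == 30 -> filled
(173,51): row=0b10101101, col=0b110011, row AND col = 0b100001 = 33; 33 != 51 -> empty
(47,18): row=0b101111, col=0b10010, row AND col = 0b10 = 2; 2 != 18 -> empty
(39,26): row=0b100111, col=0b11010, row AND col = 0b10 = 2; 2 != 26 -> empty
(5,0): row=0b101, col=0b0, row AND col = 0b0 = 0; 0 == 0 -> filled
(190,103): row=0b10111110, col=0b1100111, row AND col = 0b100110 = 38; 38 != 103 -> empty
(227,15): row=0b11100011, col=0b1111, row AND col = 0b11 = 3; 3 != 15 -> empty

Answer: no yes yes no no no yes no no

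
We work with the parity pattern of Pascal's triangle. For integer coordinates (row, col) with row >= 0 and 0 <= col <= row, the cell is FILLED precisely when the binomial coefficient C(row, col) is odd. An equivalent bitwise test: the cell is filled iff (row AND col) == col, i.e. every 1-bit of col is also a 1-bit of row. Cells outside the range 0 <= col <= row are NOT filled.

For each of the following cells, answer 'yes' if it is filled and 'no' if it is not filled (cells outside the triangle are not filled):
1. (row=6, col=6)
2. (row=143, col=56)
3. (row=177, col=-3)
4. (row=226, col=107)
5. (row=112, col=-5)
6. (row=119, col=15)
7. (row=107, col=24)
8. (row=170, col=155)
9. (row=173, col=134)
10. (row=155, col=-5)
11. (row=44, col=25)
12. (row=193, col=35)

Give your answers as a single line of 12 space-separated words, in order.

Answer: yes no no no no no no no no no no no

Derivation:
(6,6): row=0b110, col=0b110, row AND col = 0b110 = 6; 6 == 6 -> filled
(143,56): row=0b10001111, col=0b111000, row AND col = 0b1000 = 8; 8 != 56 -> empty
(177,-3): col outside [0, 177] -> not filled
(226,107): row=0b11100010, col=0b1101011, row AND col = 0b1100010 = 98; 98 != 107 -> empty
(112,-5): col outside [0, 112] -> not filled
(119,15): row=0b1110111, col=0b1111, row AND col = 0b111 = 7; 7 != 15 -> empty
(107,24): row=0b1101011, col=0b11000, row AND col = 0b1000 = 8; 8 != 24 -> empty
(170,155): row=0b10101010, col=0b10011011, row AND col = 0b10001010 = 138; 138 != 155 -> empty
(173,134): row=0b10101101, col=0b10000110, row AND col = 0b10000100 = 132; 132 != 134 -> empty
(155,-5): col outside [0, 155] -> not filled
(44,25): row=0b101100, col=0b11001, row AND col = 0b1000 = 8; 8 != 25 -> empty
(193,35): row=0b11000001, col=0b100011, row AND col = 0b1 = 1; 1 != 35 -> empty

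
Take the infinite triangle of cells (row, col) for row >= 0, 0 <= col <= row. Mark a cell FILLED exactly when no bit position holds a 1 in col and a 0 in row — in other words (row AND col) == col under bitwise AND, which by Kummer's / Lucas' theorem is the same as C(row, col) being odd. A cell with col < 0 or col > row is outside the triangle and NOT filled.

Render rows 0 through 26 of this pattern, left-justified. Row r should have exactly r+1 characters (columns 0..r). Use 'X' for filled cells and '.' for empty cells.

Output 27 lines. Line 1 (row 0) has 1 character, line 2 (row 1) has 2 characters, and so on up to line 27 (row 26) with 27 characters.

Answer: X
XX
X.X
XXXX
X...X
XX..XX
X.X.X.X
XXXXXXXX
X.......X
XX......XX
X.X.....X.X
XXXX....XXXX
X...X...X...X
XX..XX..XX..XX
X.X.X.X.X.X.X.X
XXXXXXXXXXXXXXXX
X...............X
XX..............XX
X.X.............X.X
XXXX............XXXX
X...X...........X...X
XX..XX..........XX..XX
X.X.X.X.........X.X.X.X
XXXXXXXX........XXXXXXXX
X.......X.......X.......X
XX......XX......XX......XX
X.X.....X.X.....X.X.....X.X

Derivation:
r0=0: X
r1=1: XX
r2=10: X.X
r3=11: XXXX
r4=100: X...X
r5=101: XX..XX
r6=110: X.X.X.X
r7=111: XXXXXXXX
r8=1000: X.......X
r9=1001: XX......XX
r10=1010: X.X.....X.X
r11=1011: XXXX....XXXX
r12=1100: X...X...X...X
r13=1101: XX..XX..XX..XX
r14=1110: X.X.X.X.X.X.X.X
r15=1111: XXXXXXXXXXXXXXXX
r16=10000: X...............X
r17=10001: XX..............XX
r18=10010: X.X.............X.X
r19=10011: XXXX............XXXX
r20=10100: X...X...........X...X
r21=10101: XX..XX..........XX..XX
r22=10110: X.X.X.X.........X.X.X.X
r23=10111: XXXXXXXX........XXXXXXXX
r24=11000: X.......X.......X.......X
r25=11001: XX......XX......XX......XX
r26=11010: X.X.....X.X.....X.X.....X.X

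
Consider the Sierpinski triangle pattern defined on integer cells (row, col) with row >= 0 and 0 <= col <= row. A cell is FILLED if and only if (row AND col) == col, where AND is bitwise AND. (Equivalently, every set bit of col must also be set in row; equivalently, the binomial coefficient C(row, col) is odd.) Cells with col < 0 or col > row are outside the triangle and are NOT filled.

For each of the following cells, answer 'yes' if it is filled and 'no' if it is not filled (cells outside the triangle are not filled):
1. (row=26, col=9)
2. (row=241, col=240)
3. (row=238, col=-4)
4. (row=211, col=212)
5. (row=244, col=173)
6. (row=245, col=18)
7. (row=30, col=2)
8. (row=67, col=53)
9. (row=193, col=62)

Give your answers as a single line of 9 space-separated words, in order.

Answer: no yes no no no no yes no no

Derivation:
(26,9): row=0b11010, col=0b1001, row AND col = 0b1000 = 8; 8 != 9 -> empty
(241,240): row=0b11110001, col=0b11110000, row AND col = 0b11110000 = 240; 240 == 240 -> filled
(238,-4): col outside [0, 238] -> not filled
(211,212): col outside [0, 211] -> not filled
(244,173): row=0b11110100, col=0b10101101, row AND col = 0b10100100 = 164; 164 != 173 -> empty
(245,18): row=0b11110101, col=0b10010, row AND col = 0b10000 = 16; 16 != 18 -> empty
(30,2): row=0b11110, col=0b10, row AND col = 0b10 = 2; 2 == 2 -> filled
(67,53): row=0b1000011, col=0b110101, row AND col = 0b1 = 1; 1 != 53 -> empty
(193,62): row=0b11000001, col=0b111110, row AND col = 0b0 = 0; 0 != 62 -> empty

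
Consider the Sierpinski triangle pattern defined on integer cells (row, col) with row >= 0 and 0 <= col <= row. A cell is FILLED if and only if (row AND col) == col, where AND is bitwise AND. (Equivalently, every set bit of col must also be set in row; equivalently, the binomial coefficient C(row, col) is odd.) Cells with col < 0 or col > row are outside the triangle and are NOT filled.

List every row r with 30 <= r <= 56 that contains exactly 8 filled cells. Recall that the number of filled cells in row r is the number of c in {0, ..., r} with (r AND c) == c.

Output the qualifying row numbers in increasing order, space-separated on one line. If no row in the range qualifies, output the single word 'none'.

Answer: 35 37 38 41 42 44 49 50 52 56

Derivation:
Row r has 2^popcount(r) filled cells, so we need popcount(r) = log2(8) = 3.
Scan r = 30..56 and keep those with exactly 3 one-bits:
r=30=11110 popcount=4 -> skip
r=31=11111 popcount=5 -> skip
r=32=100000 popcount=1 -> skip
r=33=100001 popcount=2 -> skip
r=34=100010 popcount=2 -> skip
r=35=100011 popcount=3 -> KEEP
r=36=100100 popcount=2 -> skip
r=37=100101 popcount=3 -> KEEP
r=38=100110 popcount=3 -> KEEP
r=39=100111 popcount=4 -> skip
r=40=101000 popcount=2 -> skip
r=41=101001 popcount=3 -> KEEP
r=42=101010 popcount=3 -> KEEP
r=43=101011 popcount=4 -> skip
r=44=101100 popcount=3 -> KEEP
r=45=101101 popcount=4 -> skip
r=46=101110 popcount=4 -> skip
r=47=101111 popcount=5 -> skip
r=48=110000 popcount=2 -> skip
r=49=110001 popcount=3 -> KEEP
r=50=110010 popcount=3 -> KEEP
r=51=110011 popcount=4 -> skip
r=52=110100 popcount=3 -> KEEP
r=53=110101 popcount=4 -> skip
r=54=110110 popcount=4 -> skip
r=55=110111 popcount=5 -> skip
r=56=111000 popcount=3 -> KEEP
Kept rows: 35 37 38 41 42 44 49 50 52 56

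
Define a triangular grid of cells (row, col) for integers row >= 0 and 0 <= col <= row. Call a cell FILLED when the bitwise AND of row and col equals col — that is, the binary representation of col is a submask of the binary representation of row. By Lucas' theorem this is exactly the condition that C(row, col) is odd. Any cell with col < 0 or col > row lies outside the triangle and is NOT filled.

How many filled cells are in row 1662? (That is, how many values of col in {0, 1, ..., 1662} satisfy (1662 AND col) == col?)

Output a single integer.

1662 in binary = 11001111110
popcount(1662) = number of 1-bits in 11001111110 = 8
A col c satisfies (1662 AND c) == c iff every set bit of c is also set in 1662; each of the 8 set bits of 1662 can independently be on or off in c.
count = 2^8 = 256

Answer: 256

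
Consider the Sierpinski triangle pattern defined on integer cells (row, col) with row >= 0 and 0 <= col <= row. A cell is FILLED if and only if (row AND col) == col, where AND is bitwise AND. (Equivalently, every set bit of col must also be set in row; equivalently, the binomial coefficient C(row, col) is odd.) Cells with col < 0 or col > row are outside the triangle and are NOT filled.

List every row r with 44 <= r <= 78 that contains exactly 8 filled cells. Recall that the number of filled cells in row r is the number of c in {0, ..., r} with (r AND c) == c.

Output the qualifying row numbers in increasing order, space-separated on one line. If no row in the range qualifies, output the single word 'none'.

Answer: 44 49 50 52 56 67 69 70 73 74 76

Derivation:
Row r has 2^popcount(r) filled cells, so we need popcount(r) = log2(8) = 3.
Scan r = 44..78 and keep those with exactly 3 one-bits:
r=44=101100 popcount=3 -> KEEP
r=45=101101 popcount=4 -> skip
r=46=101110 popcount=4 -> skip
r=47=101111 popcount=5 -> skip
r=48=110000 popcount=2 -> skip
r=49=110001 popcount=3 -> KEEP
r=50=110010 popcount=3 -> KEEP
r=51=110011 popcount=4 -> skip
r=52=110100 popcount=3 -> KEEP
r=53=110101 popcount=4 -> skip
r=54=110110 popcount=4 -> skip
r=55=110111 popcount=5 -> skip
r=56=111000 popcount=3 -> KEEP
r=57=111001 popcount=4 -> skip
r=58=111010 popcount=4 -> skip
r=59=111011 popcount=5 -> skip
r=60=111100 popcount=4 -> skip
r=61=111101 popcount=5 -> skip
r=62=111110 popcount=5 -> skip
r=63=111111 popcount=6 -> skip
r=64=1000000 popcount=1 -> skip
r=65=1000001 popcount=2 -> skip
r=66=1000010 popcount=2 -> skip
r=67=1000011 popcount=3 -> KEEP
r=68=1000100 popcount=2 -> skip
r=69=1000101 popcount=3 -> KEEP
r=70=1000110 popcount=3 -> KEEP
r=71=1000111 popcount=4 -> skip
r=72=1001000 popcount=2 -> skip
r=73=1001001 popcount=3 -> KEEP
r=74=1001010 popcount=3 -> KEEP
r=75=1001011 popcount=4 -> skip
r=76=1001100 popcount=3 -> KEEP
r=77=1001101 popcount=4 -> skip
r=78=1001110 popcount=4 -> skip
Kept rows: 44 49 50 52 56 67 69 70 73 74 76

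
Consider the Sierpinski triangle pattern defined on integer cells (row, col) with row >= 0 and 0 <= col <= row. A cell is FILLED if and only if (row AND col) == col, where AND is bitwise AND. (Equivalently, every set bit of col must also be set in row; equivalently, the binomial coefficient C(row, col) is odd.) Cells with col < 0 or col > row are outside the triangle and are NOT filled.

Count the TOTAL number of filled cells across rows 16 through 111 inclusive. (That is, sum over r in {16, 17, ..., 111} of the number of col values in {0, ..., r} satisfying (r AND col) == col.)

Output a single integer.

Answer: 1458

Derivation:
r16=10000 pc1: +2 =2
r17=10001 pc2: +4 =6
r18=10010 pc2: +4 =10
r19=10011 pc3: +8 =18
r20=10100 pc2: +4 =22
r21=10101 pc3: +8 =30
r22=10110 pc3: +8 =38
r23=10111 pc4: +16 =54
r24=11000 pc2: +4 =58
r25=11001 pc3: +8 =66
r26=11010 pc3: +8 =74
r27=11011 pc4: +16 =90
r28=11100 pc3: +8 =98
r29=11101 pc4: +16 =114
r30=11110 pc4: +16 =130
r31=11111 pc5: +32 =162
r32=100000 pc1: +2 =164
r33=100001 pc2: +4 =168
r34=100010 pc2: +4 =172
r35=100011 pc3: +8 =180
r36=100100 pc2: +4 =184
r37=100101 pc3: +8 =192
r38=100110 pc3: +8 =200
r39=100111 pc4: +16 =216
r40=101000 pc2: +4 =220
r41=101001 pc3: +8 =228
r42=101010 pc3: +8 =236
r43=101011 pc4: +16 =252
r44=101100 pc3: +8 =260
r45=101101 pc4: +16 =276
r46=101110 pc4: +16 =292
r47=101111 pc5: +32 =324
r48=110000 pc2: +4 =328
r49=110001 pc3: +8 =336
r50=110010 pc3: +8 =344
r51=110011 pc4: +16 =360
r52=110100 pc3: +8 =368
r53=110101 pc4: +16 =384
r54=110110 pc4: +16 =400
r55=110111 pc5: +32 =432
r56=111000 pc3: +8 =440
r57=111001 pc4: +16 =456
r58=111010 pc4: +16 =472
r59=111011 pc5: +32 =504
r60=111100 pc4: +16 =520
r61=111101 pc5: +32 =552
r62=111110 pc5: +32 =584
r63=111111 pc6: +64 =648
r64=1000000 pc1: +2 =650
r65=1000001 pc2: +4 =654
r66=1000010 pc2: +4 =658
r67=1000011 pc3: +8 =666
r68=1000100 pc2: +4 =670
r69=1000101 pc3: +8 =678
r70=1000110 pc3: +8 =686
r71=1000111 pc4: +16 =702
r72=1001000 pc2: +4 =706
r73=1001001 pc3: +8 =714
r74=1001010 pc3: +8 =722
r75=1001011 pc4: +16 =738
r76=1001100 pc3: +8 =746
r77=1001101 pc4: +16 =762
r78=1001110 pc4: +16 =778
r79=1001111 pc5: +32 =810
r80=1010000 pc2: +4 =814
r81=1010001 pc3: +8 =822
r82=1010010 pc3: +8 =830
r83=1010011 pc4: +16 =846
r84=1010100 pc3: +8 =854
r85=1010101 pc4: +16 =870
r86=1010110 pc4: +16 =886
r87=1010111 pc5: +32 =918
r88=1011000 pc3: +8 =926
r89=1011001 pc4: +16 =942
r90=1011010 pc4: +16 =958
r91=1011011 pc5: +32 =990
r92=1011100 pc4: +16 =1006
r93=1011101 pc5: +32 =1038
r94=1011110 pc5: +32 =1070
r95=1011111 pc6: +64 =1134
r96=1100000 pc2: +4 =1138
r97=1100001 pc3: +8 =1146
r98=1100010 pc3: +8 =1154
r99=1100011 pc4: +16 =1170
r100=1100100 pc3: +8 =1178
r101=1100101 pc4: +16 =1194
r102=1100110 pc4: +16 =1210
r103=1100111 pc5: +32 =1242
r104=1101000 pc3: +8 =1250
r105=1101001 pc4: +16 =1266
r106=1101010 pc4: +16 =1282
r107=1101011 pc5: +32 =1314
r108=1101100 pc4: +16 =1330
r109=1101101 pc5: +32 =1362
r110=1101110 pc5: +32 =1394
r111=1101111 pc6: +64 =1458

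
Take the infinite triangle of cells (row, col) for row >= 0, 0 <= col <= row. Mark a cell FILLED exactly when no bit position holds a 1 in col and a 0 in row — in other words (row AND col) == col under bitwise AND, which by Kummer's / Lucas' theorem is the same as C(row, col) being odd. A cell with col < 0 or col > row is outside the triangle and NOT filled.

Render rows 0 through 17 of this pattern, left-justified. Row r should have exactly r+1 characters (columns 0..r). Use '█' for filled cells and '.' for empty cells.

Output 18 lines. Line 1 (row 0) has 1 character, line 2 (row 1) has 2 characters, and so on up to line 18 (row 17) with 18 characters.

r0=0: █
r1=1: ██
r2=10: █.█
r3=11: ████
r4=100: █...█
r5=101: ██..██
r6=110: █.█.█.█
r7=111: ████████
r8=1000: █.......█
r9=1001: ██......██
r10=1010: █.█.....█.█
r11=1011: ████....████
r12=1100: █...█...█...█
r13=1101: ██..██..██..██
r14=1110: █.█.█.█.█.█.█.█
r15=1111: ████████████████
r16=10000: █...............█
r17=10001: ██..............██

Answer: █
██
█.█
████
█...█
██..██
█.█.█.█
████████
█.......█
██......██
█.█.....█.█
████....████
█...█...█...█
██..██..██..██
█.█.█.█.█.█.█.█
████████████████
█...............█
██..............██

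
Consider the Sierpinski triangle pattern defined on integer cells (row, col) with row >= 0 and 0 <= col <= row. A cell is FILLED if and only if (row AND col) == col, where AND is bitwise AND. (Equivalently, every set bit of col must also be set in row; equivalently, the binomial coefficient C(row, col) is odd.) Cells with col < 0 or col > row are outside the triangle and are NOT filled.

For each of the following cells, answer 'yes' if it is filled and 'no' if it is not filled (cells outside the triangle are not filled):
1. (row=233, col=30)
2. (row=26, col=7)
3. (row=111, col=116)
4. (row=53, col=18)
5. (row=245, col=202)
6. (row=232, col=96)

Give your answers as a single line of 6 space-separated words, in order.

Answer: no no no no no yes

Derivation:
(233,30): row=0b11101001, col=0b11110, row AND col = 0b1000 = 8; 8 != 30 -> empty
(26,7): row=0b11010, col=0b111, row AND col = 0b10 = 2; 2 != 7 -> empty
(111,116): col outside [0, 111] -> not filled
(53,18): row=0b110101, col=0b10010, row AND col = 0b10000 = 16; 16 != 18 -> empty
(245,202): row=0b11110101, col=0b11001010, row AND col = 0b11000000 = 192; 192 != 202 -> empty
(232,96): row=0b11101000, col=0b1100000, row AND col = 0b1100000 = 96; 96 == 96 -> filled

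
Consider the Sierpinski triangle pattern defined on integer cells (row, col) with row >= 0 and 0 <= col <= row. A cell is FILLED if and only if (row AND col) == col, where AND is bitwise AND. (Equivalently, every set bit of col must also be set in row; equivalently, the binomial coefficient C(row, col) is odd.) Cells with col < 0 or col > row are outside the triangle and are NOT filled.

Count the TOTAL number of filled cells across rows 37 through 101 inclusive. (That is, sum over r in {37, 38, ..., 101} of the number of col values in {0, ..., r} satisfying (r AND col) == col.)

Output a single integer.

r37=100101 pc3: +8 =8
r38=100110 pc3: +8 =16
r39=100111 pc4: +16 =32
r40=101000 pc2: +4 =36
r41=101001 pc3: +8 =44
r42=101010 pc3: +8 =52
r43=101011 pc4: +16 =68
r44=101100 pc3: +8 =76
r45=101101 pc4: +16 =92
r46=101110 pc4: +16 =108
r47=101111 pc5: +32 =140
r48=110000 pc2: +4 =144
r49=110001 pc3: +8 =152
r50=110010 pc3: +8 =160
r51=110011 pc4: +16 =176
r52=110100 pc3: +8 =184
r53=110101 pc4: +16 =200
r54=110110 pc4: +16 =216
r55=110111 pc5: +32 =248
r56=111000 pc3: +8 =256
r57=111001 pc4: +16 =272
r58=111010 pc4: +16 =288
r59=111011 pc5: +32 =320
r60=111100 pc4: +16 =336
r61=111101 pc5: +32 =368
r62=111110 pc5: +32 =400
r63=111111 pc6: +64 =464
r64=1000000 pc1: +2 =466
r65=1000001 pc2: +4 =470
r66=1000010 pc2: +4 =474
r67=1000011 pc3: +8 =482
r68=1000100 pc2: +4 =486
r69=1000101 pc3: +8 =494
r70=1000110 pc3: +8 =502
r71=1000111 pc4: +16 =518
r72=1001000 pc2: +4 =522
r73=1001001 pc3: +8 =530
r74=1001010 pc3: +8 =538
r75=1001011 pc4: +16 =554
r76=1001100 pc3: +8 =562
r77=1001101 pc4: +16 =578
r78=1001110 pc4: +16 =594
r79=1001111 pc5: +32 =626
r80=1010000 pc2: +4 =630
r81=1010001 pc3: +8 =638
r82=1010010 pc3: +8 =646
r83=1010011 pc4: +16 =662
r84=1010100 pc3: +8 =670
r85=1010101 pc4: +16 =686
r86=1010110 pc4: +16 =702
r87=1010111 pc5: +32 =734
r88=1011000 pc3: +8 =742
r89=1011001 pc4: +16 =758
r90=1011010 pc4: +16 =774
r91=1011011 pc5: +32 =806
r92=1011100 pc4: +16 =822
r93=1011101 pc5: +32 =854
r94=1011110 pc5: +32 =886
r95=1011111 pc6: +64 =950
r96=1100000 pc2: +4 =954
r97=1100001 pc3: +8 =962
r98=1100010 pc3: +8 =970
r99=1100011 pc4: +16 =986
r100=1100100 pc3: +8 =994
r101=1100101 pc4: +16 =1010

Answer: 1010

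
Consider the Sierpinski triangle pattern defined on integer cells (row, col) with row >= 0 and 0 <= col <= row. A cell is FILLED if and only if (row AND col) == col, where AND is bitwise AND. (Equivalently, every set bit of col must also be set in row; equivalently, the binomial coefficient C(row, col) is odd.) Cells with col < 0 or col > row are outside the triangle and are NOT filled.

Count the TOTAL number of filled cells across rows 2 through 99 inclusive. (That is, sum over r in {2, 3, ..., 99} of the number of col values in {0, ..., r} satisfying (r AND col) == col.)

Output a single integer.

Answer: 1248

Derivation:
r2=10 pc1: +2 =2
r3=11 pc2: +4 =6
r4=100 pc1: +2 =8
r5=101 pc2: +4 =12
r6=110 pc2: +4 =16
r7=111 pc3: +8 =24
r8=1000 pc1: +2 =26
r9=1001 pc2: +4 =30
r10=1010 pc2: +4 =34
r11=1011 pc3: +8 =42
r12=1100 pc2: +4 =46
r13=1101 pc3: +8 =54
r14=1110 pc3: +8 =62
r15=1111 pc4: +16 =78
r16=10000 pc1: +2 =80
r17=10001 pc2: +4 =84
r18=10010 pc2: +4 =88
r19=10011 pc3: +8 =96
r20=10100 pc2: +4 =100
r21=10101 pc3: +8 =108
r22=10110 pc3: +8 =116
r23=10111 pc4: +16 =132
r24=11000 pc2: +4 =136
r25=11001 pc3: +8 =144
r26=11010 pc3: +8 =152
r27=11011 pc4: +16 =168
r28=11100 pc3: +8 =176
r29=11101 pc4: +16 =192
r30=11110 pc4: +16 =208
r31=11111 pc5: +32 =240
r32=100000 pc1: +2 =242
r33=100001 pc2: +4 =246
r34=100010 pc2: +4 =250
r35=100011 pc3: +8 =258
r36=100100 pc2: +4 =262
r37=100101 pc3: +8 =270
r38=100110 pc3: +8 =278
r39=100111 pc4: +16 =294
r40=101000 pc2: +4 =298
r41=101001 pc3: +8 =306
r42=101010 pc3: +8 =314
r43=101011 pc4: +16 =330
r44=101100 pc3: +8 =338
r45=101101 pc4: +16 =354
r46=101110 pc4: +16 =370
r47=101111 pc5: +32 =402
r48=110000 pc2: +4 =406
r49=110001 pc3: +8 =414
r50=110010 pc3: +8 =422
r51=110011 pc4: +16 =438
r52=110100 pc3: +8 =446
r53=110101 pc4: +16 =462
r54=110110 pc4: +16 =478
r55=110111 pc5: +32 =510
r56=111000 pc3: +8 =518
r57=111001 pc4: +16 =534
r58=111010 pc4: +16 =550
r59=111011 pc5: +32 =582
r60=111100 pc4: +16 =598
r61=111101 pc5: +32 =630
r62=111110 pc5: +32 =662
r63=111111 pc6: +64 =726
r64=1000000 pc1: +2 =728
r65=1000001 pc2: +4 =732
r66=1000010 pc2: +4 =736
r67=1000011 pc3: +8 =744
r68=1000100 pc2: +4 =748
r69=1000101 pc3: +8 =756
r70=1000110 pc3: +8 =764
r71=1000111 pc4: +16 =780
r72=1001000 pc2: +4 =784
r73=1001001 pc3: +8 =792
r74=1001010 pc3: +8 =800
r75=1001011 pc4: +16 =816
r76=1001100 pc3: +8 =824
r77=1001101 pc4: +16 =840
r78=1001110 pc4: +16 =856
r79=1001111 pc5: +32 =888
r80=1010000 pc2: +4 =892
r81=1010001 pc3: +8 =900
r82=1010010 pc3: +8 =908
r83=1010011 pc4: +16 =924
r84=1010100 pc3: +8 =932
r85=1010101 pc4: +16 =948
r86=1010110 pc4: +16 =964
r87=1010111 pc5: +32 =996
r88=1011000 pc3: +8 =1004
r89=1011001 pc4: +16 =1020
r90=1011010 pc4: +16 =1036
r91=1011011 pc5: +32 =1068
r92=1011100 pc4: +16 =1084
r93=1011101 pc5: +32 =1116
r94=1011110 pc5: +32 =1148
r95=1011111 pc6: +64 =1212
r96=1100000 pc2: +4 =1216
r97=1100001 pc3: +8 =1224
r98=1100010 pc3: +8 =1232
r99=1100011 pc4: +16 =1248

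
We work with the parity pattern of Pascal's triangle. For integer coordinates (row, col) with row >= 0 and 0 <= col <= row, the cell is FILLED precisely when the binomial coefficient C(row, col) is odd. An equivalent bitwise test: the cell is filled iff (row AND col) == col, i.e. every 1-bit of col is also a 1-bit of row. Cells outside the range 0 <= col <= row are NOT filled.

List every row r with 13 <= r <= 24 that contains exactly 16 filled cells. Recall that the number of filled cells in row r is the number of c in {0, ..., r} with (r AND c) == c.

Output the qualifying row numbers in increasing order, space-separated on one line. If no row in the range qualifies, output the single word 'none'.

Answer: 15 23

Derivation:
Row r has 2^popcount(r) filled cells, so we need popcount(r) = log2(16) = 4.
Scan r = 13..24 and keep those with exactly 4 one-bits:
r=13=1101 popcount=3 -> skip
r=14=1110 popcount=3 -> skip
r=15=1111 popcount=4 -> KEEP
r=16=10000 popcount=1 -> skip
r=17=10001 popcount=2 -> skip
r=18=10010 popcount=2 -> skip
r=19=10011 popcount=3 -> skip
r=20=10100 popcount=2 -> skip
r=21=10101 popcount=3 -> skip
r=22=10110 popcount=3 -> skip
r=23=10111 popcount=4 -> KEEP
r=24=11000 popcount=2 -> skip
Kept rows: 15 23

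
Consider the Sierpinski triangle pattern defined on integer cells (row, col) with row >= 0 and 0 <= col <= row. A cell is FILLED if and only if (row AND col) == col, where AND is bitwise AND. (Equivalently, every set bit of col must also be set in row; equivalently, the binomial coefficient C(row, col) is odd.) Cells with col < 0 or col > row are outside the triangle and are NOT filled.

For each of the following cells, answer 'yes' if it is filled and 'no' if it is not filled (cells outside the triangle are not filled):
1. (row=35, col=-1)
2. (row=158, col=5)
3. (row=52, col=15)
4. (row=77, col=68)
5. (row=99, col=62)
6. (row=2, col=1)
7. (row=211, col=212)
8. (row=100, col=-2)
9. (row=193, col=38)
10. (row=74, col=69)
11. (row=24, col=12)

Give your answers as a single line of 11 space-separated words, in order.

(35,-1): col outside [0, 35] -> not filled
(158,5): row=0b10011110, col=0b101, row AND col = 0b100 = 4; 4 != 5 -> empty
(52,15): row=0b110100, col=0b1111, row AND col = 0b100 = 4; 4 != 15 -> empty
(77,68): row=0b1001101, col=0b1000100, row AND col = 0b1000100 = 68; 68 == 68 -> filled
(99,62): row=0b1100011, col=0b111110, row AND col = 0b100010 = 34; 34 != 62 -> empty
(2,1): row=0b10, col=0b1, row AND col = 0b0 = 0; 0 != 1 -> empty
(211,212): col outside [0, 211] -> not filled
(100,-2): col outside [0, 100] -> not filled
(193,38): row=0b11000001, col=0b100110, row AND col = 0b0 = 0; 0 != 38 -> empty
(74,69): row=0b1001010, col=0b1000101, row AND col = 0b1000000 = 64; 64 != 69 -> empty
(24,12): row=0b11000, col=0b1100, row AND col = 0b1000 = 8; 8 != 12 -> empty

Answer: no no no yes no no no no no no no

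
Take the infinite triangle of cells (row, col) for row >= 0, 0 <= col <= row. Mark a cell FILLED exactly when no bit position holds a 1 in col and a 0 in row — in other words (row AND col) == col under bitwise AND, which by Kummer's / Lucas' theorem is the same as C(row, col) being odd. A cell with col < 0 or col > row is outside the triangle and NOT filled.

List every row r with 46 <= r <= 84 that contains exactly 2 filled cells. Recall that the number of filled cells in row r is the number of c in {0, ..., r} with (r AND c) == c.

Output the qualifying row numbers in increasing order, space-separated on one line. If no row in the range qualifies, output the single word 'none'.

Answer: 64

Derivation:
Row r has 2^popcount(r) filled cells, so we need popcount(r) = log2(2) = 1.
Scan r = 46..84 and keep those with exactly 1 one-bits:
r=46=101110 popcount=4 -> skip
r=47=101111 popcount=5 -> skip
r=48=110000 popcount=2 -> skip
r=49=110001 popcount=3 -> skip
r=50=110010 popcount=3 -> skip
r=51=110011 popcount=4 -> skip
r=52=110100 popcount=3 -> skip
r=53=110101 popcount=4 -> skip
r=54=110110 popcount=4 -> skip
r=55=110111 popcount=5 -> skip
r=56=111000 popcount=3 -> skip
r=57=111001 popcount=4 -> skip
r=58=111010 popcount=4 -> skip
r=59=111011 popcount=5 -> skip
r=60=111100 popcount=4 -> skip
r=61=111101 popcount=5 -> skip
r=62=111110 popcount=5 -> skip
r=63=111111 popcount=6 -> skip
r=64=1000000 popcount=1 -> KEEP
r=65=1000001 popcount=2 -> skip
r=66=1000010 popcount=2 -> skip
r=67=1000011 popcount=3 -> skip
r=68=1000100 popcount=2 -> skip
r=69=1000101 popcount=3 -> skip
r=70=1000110 popcount=3 -> skip
r=71=1000111 popcount=4 -> skip
r=72=1001000 popcount=2 -> skip
r=73=1001001 popcount=3 -> skip
r=74=1001010 popcount=3 -> skip
r=75=1001011 popcount=4 -> skip
r=76=1001100 popcount=3 -> skip
r=77=1001101 popcount=4 -> skip
r=78=1001110 popcount=4 -> skip
r=79=1001111 popcount=5 -> skip
r=80=1010000 popcount=2 -> skip
r=81=1010001 popcount=3 -> skip
r=82=1010010 popcount=3 -> skip
r=83=1010011 popcount=4 -> skip
r=84=1010100 popcount=3 -> skip
Kept rows: 64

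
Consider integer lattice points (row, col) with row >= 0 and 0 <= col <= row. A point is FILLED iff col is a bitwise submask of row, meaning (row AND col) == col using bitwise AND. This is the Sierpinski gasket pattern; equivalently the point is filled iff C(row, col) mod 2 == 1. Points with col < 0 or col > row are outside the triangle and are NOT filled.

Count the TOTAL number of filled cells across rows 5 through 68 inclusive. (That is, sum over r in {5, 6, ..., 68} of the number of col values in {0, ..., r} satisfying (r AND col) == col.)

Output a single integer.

r5=101 pc2: +4 =4
r6=110 pc2: +4 =8
r7=111 pc3: +8 =16
r8=1000 pc1: +2 =18
r9=1001 pc2: +4 =22
r10=1010 pc2: +4 =26
r11=1011 pc3: +8 =34
r12=1100 pc2: +4 =38
r13=1101 pc3: +8 =46
r14=1110 pc3: +8 =54
r15=1111 pc4: +16 =70
r16=10000 pc1: +2 =72
r17=10001 pc2: +4 =76
r18=10010 pc2: +4 =80
r19=10011 pc3: +8 =88
r20=10100 pc2: +4 =92
r21=10101 pc3: +8 =100
r22=10110 pc3: +8 =108
r23=10111 pc4: +16 =124
r24=11000 pc2: +4 =128
r25=11001 pc3: +8 =136
r26=11010 pc3: +8 =144
r27=11011 pc4: +16 =160
r28=11100 pc3: +8 =168
r29=11101 pc4: +16 =184
r30=11110 pc4: +16 =200
r31=11111 pc5: +32 =232
r32=100000 pc1: +2 =234
r33=100001 pc2: +4 =238
r34=100010 pc2: +4 =242
r35=100011 pc3: +8 =250
r36=100100 pc2: +4 =254
r37=100101 pc3: +8 =262
r38=100110 pc3: +8 =270
r39=100111 pc4: +16 =286
r40=101000 pc2: +4 =290
r41=101001 pc3: +8 =298
r42=101010 pc3: +8 =306
r43=101011 pc4: +16 =322
r44=101100 pc3: +8 =330
r45=101101 pc4: +16 =346
r46=101110 pc4: +16 =362
r47=101111 pc5: +32 =394
r48=110000 pc2: +4 =398
r49=110001 pc3: +8 =406
r50=110010 pc3: +8 =414
r51=110011 pc4: +16 =430
r52=110100 pc3: +8 =438
r53=110101 pc4: +16 =454
r54=110110 pc4: +16 =470
r55=110111 pc5: +32 =502
r56=111000 pc3: +8 =510
r57=111001 pc4: +16 =526
r58=111010 pc4: +16 =542
r59=111011 pc5: +32 =574
r60=111100 pc4: +16 =590
r61=111101 pc5: +32 =622
r62=111110 pc5: +32 =654
r63=111111 pc6: +64 =718
r64=1000000 pc1: +2 =720
r65=1000001 pc2: +4 =724
r66=1000010 pc2: +4 =728
r67=1000011 pc3: +8 =736
r68=1000100 pc2: +4 =740

Answer: 740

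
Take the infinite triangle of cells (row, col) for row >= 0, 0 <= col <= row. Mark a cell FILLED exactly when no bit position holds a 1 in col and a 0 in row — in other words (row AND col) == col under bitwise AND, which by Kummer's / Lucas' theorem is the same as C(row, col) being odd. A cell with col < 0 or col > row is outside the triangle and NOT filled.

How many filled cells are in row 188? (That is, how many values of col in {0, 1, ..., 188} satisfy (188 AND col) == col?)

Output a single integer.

Answer: 32

Derivation:
188 in binary = 10111100
popcount(188) = number of 1-bits in 10111100 = 5
A col c satisfies (188 AND c) == c iff every set bit of c is also set in 188; each of the 5 set bits of 188 can independently be on or off in c.
count = 2^5 = 32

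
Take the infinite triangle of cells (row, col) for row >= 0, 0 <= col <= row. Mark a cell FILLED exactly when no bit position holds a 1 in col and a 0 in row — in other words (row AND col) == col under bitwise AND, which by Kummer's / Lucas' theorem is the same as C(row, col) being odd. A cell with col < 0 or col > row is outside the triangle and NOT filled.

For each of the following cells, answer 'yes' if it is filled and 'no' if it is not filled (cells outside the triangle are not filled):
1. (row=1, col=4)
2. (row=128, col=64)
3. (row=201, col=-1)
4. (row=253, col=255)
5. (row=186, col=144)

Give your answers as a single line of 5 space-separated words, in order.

Answer: no no no no yes

Derivation:
(1,4): col outside [0, 1] -> not filled
(128,64): row=0b10000000, col=0b1000000, row AND col = 0b0 = 0; 0 != 64 -> empty
(201,-1): col outside [0, 201] -> not filled
(253,255): col outside [0, 253] -> not filled
(186,144): row=0b10111010, col=0b10010000, row AND col = 0b10010000 = 144; 144 == 144 -> filled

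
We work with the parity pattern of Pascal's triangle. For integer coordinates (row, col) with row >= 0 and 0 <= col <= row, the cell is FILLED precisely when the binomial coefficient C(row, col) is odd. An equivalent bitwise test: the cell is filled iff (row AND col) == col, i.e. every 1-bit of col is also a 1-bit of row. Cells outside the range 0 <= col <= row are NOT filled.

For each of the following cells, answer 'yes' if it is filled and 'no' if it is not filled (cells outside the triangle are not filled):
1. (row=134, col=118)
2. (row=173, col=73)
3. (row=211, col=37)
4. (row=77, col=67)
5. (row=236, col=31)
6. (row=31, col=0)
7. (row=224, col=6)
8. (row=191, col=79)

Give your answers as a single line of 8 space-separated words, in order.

Answer: no no no no no yes no no

Derivation:
(134,118): row=0b10000110, col=0b1110110, row AND col = 0b110 = 6; 6 != 118 -> empty
(173,73): row=0b10101101, col=0b1001001, row AND col = 0b1001 = 9; 9 != 73 -> empty
(211,37): row=0b11010011, col=0b100101, row AND col = 0b1 = 1; 1 != 37 -> empty
(77,67): row=0b1001101, col=0b1000011, row AND col = 0b1000001 = 65; 65 != 67 -> empty
(236,31): row=0b11101100, col=0b11111, row AND col = 0b1100 = 12; 12 != 31 -> empty
(31,0): row=0b11111, col=0b0, row AND col = 0b0 = 0; 0 == 0 -> filled
(224,6): row=0b11100000, col=0b110, row AND col = 0b0 = 0; 0 != 6 -> empty
(191,79): row=0b10111111, col=0b1001111, row AND col = 0b1111 = 15; 15 != 79 -> empty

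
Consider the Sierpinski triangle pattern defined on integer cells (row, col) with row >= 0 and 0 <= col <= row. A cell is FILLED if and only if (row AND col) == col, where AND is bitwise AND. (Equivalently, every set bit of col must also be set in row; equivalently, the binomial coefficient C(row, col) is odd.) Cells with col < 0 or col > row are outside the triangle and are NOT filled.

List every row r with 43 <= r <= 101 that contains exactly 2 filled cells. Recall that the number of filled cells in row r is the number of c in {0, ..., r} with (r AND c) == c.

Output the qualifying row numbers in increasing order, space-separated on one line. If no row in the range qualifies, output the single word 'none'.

Row r has 2^popcount(r) filled cells, so we need popcount(r) = log2(2) = 1.
Scan r = 43..101 and keep those with exactly 1 one-bits:
r=43=101011 popcount=4 -> skip
r=44=101100 popcount=3 -> skip
r=45=101101 popcount=4 -> skip
r=46=101110 popcount=4 -> skip
r=47=101111 popcount=5 -> skip
r=48=110000 popcount=2 -> skip
r=49=110001 popcount=3 -> skip
r=50=110010 popcount=3 -> skip
r=51=110011 popcount=4 -> skip
r=52=110100 popcount=3 -> skip
r=53=110101 popcount=4 -> skip
r=54=110110 popcount=4 -> skip
r=55=110111 popcount=5 -> skip
r=56=111000 popcount=3 -> skip
r=57=111001 popcount=4 -> skip
r=58=111010 popcount=4 -> skip
r=59=111011 popcount=5 -> skip
r=60=111100 popcount=4 -> skip
r=61=111101 popcount=5 -> skip
r=62=111110 popcount=5 -> skip
r=63=111111 popcount=6 -> skip
r=64=1000000 popcount=1 -> KEEP
r=65=1000001 popcount=2 -> skip
r=66=1000010 popcount=2 -> skip
r=67=1000011 popcount=3 -> skip
r=68=1000100 popcount=2 -> skip
r=69=1000101 popcount=3 -> skip
r=70=1000110 popcount=3 -> skip
r=71=1000111 popcount=4 -> skip
r=72=1001000 popcount=2 -> skip
r=73=1001001 popcount=3 -> skip
r=74=1001010 popcount=3 -> skip
r=75=1001011 popcount=4 -> skip
r=76=1001100 popcount=3 -> skip
r=77=1001101 popcount=4 -> skip
r=78=1001110 popcount=4 -> skip
r=79=1001111 popcount=5 -> skip
r=80=1010000 popcount=2 -> skip
r=81=1010001 popcount=3 -> skip
r=82=1010010 popcount=3 -> skip
r=83=1010011 popcount=4 -> skip
r=84=1010100 popcount=3 -> skip
r=85=1010101 popcount=4 -> skip
r=86=1010110 popcount=4 -> skip
r=87=1010111 popcount=5 -> skip
r=88=1011000 popcount=3 -> skip
r=89=1011001 popcount=4 -> skip
r=90=1011010 popcount=4 -> skip
r=91=1011011 popcount=5 -> skip
r=92=1011100 popcount=4 -> skip
r=93=1011101 popcount=5 -> skip
r=94=1011110 popcount=5 -> skip
r=95=1011111 popcount=6 -> skip
r=96=1100000 popcount=2 -> skip
r=97=1100001 popcount=3 -> skip
r=98=1100010 popcount=3 -> skip
r=99=1100011 popcount=4 -> skip
r=100=1100100 popcount=3 -> skip
r=101=1100101 popcount=4 -> skip
Kept rows: 64

Answer: 64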